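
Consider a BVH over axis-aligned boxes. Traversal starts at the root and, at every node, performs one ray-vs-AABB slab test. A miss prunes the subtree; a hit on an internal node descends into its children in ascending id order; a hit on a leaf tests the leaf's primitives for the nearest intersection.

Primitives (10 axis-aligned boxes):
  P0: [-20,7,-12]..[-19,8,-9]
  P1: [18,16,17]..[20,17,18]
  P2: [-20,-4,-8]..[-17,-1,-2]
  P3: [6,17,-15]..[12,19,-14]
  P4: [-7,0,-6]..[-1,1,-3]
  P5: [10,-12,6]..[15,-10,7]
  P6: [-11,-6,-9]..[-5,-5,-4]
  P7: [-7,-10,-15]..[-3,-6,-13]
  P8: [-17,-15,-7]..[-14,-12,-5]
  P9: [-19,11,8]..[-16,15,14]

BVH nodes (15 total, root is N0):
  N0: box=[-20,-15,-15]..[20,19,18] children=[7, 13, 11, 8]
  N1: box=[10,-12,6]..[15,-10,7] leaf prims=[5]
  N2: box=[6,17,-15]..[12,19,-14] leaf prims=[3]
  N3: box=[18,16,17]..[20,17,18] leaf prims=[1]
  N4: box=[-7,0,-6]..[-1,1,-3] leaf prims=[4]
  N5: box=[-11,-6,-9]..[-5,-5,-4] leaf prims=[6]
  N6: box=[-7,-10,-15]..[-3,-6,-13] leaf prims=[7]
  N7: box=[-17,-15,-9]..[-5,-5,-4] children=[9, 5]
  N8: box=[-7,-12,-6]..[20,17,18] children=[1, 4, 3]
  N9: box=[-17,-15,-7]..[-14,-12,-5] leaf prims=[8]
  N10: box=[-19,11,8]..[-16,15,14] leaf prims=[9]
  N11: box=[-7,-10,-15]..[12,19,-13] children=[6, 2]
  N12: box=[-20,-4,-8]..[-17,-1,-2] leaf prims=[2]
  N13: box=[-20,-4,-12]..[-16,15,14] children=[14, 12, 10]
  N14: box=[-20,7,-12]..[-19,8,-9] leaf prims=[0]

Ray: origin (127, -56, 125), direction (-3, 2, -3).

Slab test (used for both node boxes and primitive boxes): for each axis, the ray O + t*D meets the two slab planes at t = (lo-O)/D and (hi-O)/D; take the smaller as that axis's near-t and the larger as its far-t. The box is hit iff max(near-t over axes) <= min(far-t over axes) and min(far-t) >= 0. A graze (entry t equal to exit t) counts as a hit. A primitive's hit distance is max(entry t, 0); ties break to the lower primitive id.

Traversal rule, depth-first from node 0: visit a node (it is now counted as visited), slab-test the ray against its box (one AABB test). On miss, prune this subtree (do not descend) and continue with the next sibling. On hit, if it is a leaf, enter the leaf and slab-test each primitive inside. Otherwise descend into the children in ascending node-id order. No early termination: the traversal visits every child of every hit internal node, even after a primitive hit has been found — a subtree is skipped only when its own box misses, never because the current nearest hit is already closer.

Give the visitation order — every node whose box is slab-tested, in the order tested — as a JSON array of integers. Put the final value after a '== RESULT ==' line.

Trace the traversal:
N0 x:[107/3,49] y:[41/2,75/2] z:[107/3,140/3] -> hit [107/3,75/2], descend [7, 8, 11, 13]
  N7 x:[44,48] y:[41/2,51/2] z:[43,134/3] -> miss, prune
  N8 x:[107/3,134/3] y:[22,73/2] z:[107/3,131/3] -> hit [107/3,73/2], descend [1, 3, 4]
    N1 x:[112/3,39] y:[22,23] z:[118/3,119/3] -> miss, prune
    N3 x:[107/3,109/3] y:[36,73/2] z:[107/3,36] -> hit [36,36] leaf, test {P1@t=36}
    N4 x:[128/3,134/3] y:[28,57/2] z:[128/3,131/3] -> miss, prune
  N11 x:[115/3,134/3] y:[23,75/2] z:[46,140/3] -> miss, prune
  N13 x:[143/3,49] y:[26,71/2] z:[37,137/3] -> miss, prune

Summary -> nodes [0, 7, 8, 1, 3, 4, 11, 13]; box-tests=8; leaf-entries=1; first=P1

== RESULT ==
[0, 7, 8, 1, 3, 4, 11, 13]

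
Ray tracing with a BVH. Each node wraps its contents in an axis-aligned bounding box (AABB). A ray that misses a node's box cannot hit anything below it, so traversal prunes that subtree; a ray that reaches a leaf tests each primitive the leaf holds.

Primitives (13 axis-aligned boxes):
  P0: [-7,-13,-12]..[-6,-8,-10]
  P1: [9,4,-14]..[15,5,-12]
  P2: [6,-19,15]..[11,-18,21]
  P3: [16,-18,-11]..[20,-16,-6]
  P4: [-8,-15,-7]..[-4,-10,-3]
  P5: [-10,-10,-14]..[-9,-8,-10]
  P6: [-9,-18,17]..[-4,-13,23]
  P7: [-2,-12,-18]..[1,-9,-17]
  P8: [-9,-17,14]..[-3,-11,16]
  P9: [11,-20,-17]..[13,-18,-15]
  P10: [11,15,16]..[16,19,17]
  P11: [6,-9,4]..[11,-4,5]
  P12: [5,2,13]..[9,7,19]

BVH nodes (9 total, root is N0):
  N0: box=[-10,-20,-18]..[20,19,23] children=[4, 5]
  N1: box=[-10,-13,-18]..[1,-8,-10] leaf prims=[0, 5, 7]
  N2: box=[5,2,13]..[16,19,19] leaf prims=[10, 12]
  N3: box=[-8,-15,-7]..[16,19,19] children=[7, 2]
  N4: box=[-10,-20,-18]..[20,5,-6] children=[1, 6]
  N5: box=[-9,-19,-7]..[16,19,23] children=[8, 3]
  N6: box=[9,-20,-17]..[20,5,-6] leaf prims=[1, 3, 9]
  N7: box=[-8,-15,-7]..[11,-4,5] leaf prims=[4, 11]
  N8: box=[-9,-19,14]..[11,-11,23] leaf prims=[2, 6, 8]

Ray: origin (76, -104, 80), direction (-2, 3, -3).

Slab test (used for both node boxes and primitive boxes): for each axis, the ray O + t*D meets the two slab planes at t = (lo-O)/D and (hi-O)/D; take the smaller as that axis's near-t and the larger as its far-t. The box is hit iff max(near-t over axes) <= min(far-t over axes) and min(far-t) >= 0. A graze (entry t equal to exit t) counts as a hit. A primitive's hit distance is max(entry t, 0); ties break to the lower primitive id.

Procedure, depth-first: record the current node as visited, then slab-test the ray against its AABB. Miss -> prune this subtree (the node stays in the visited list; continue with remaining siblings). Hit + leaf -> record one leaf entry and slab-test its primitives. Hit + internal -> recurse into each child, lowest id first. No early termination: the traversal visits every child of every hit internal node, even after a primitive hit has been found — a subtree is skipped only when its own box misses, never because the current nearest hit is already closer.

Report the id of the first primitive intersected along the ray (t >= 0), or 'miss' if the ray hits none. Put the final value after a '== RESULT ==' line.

Trace the traversal:
N0 x:[28,43] y:[28,41] z:[19,98/3] -> hit [28,98/3], descend [4, 5]
  N4 x:[28,43] y:[28,109/3] z:[86/3,98/3] -> hit [86/3,98/3], descend [1, 6]
    N1 x:[75/2,43] y:[91/3,32] z:[30,98/3] -> miss, prune
    N6 x:[28,67/2] y:[28,109/3] z:[86/3,97/3] -> hit [86/3,97/3] leaf, test {P1(miss), P3@t=86/3, P9(miss)}
  N5 x:[30,85/2] y:[85/3,41] z:[19,29] -> miss, prune

5 AABB tests over nodes [0, 4, 1, 6, 5]; 1 leaf entered; closest P3.

== RESULT ==
3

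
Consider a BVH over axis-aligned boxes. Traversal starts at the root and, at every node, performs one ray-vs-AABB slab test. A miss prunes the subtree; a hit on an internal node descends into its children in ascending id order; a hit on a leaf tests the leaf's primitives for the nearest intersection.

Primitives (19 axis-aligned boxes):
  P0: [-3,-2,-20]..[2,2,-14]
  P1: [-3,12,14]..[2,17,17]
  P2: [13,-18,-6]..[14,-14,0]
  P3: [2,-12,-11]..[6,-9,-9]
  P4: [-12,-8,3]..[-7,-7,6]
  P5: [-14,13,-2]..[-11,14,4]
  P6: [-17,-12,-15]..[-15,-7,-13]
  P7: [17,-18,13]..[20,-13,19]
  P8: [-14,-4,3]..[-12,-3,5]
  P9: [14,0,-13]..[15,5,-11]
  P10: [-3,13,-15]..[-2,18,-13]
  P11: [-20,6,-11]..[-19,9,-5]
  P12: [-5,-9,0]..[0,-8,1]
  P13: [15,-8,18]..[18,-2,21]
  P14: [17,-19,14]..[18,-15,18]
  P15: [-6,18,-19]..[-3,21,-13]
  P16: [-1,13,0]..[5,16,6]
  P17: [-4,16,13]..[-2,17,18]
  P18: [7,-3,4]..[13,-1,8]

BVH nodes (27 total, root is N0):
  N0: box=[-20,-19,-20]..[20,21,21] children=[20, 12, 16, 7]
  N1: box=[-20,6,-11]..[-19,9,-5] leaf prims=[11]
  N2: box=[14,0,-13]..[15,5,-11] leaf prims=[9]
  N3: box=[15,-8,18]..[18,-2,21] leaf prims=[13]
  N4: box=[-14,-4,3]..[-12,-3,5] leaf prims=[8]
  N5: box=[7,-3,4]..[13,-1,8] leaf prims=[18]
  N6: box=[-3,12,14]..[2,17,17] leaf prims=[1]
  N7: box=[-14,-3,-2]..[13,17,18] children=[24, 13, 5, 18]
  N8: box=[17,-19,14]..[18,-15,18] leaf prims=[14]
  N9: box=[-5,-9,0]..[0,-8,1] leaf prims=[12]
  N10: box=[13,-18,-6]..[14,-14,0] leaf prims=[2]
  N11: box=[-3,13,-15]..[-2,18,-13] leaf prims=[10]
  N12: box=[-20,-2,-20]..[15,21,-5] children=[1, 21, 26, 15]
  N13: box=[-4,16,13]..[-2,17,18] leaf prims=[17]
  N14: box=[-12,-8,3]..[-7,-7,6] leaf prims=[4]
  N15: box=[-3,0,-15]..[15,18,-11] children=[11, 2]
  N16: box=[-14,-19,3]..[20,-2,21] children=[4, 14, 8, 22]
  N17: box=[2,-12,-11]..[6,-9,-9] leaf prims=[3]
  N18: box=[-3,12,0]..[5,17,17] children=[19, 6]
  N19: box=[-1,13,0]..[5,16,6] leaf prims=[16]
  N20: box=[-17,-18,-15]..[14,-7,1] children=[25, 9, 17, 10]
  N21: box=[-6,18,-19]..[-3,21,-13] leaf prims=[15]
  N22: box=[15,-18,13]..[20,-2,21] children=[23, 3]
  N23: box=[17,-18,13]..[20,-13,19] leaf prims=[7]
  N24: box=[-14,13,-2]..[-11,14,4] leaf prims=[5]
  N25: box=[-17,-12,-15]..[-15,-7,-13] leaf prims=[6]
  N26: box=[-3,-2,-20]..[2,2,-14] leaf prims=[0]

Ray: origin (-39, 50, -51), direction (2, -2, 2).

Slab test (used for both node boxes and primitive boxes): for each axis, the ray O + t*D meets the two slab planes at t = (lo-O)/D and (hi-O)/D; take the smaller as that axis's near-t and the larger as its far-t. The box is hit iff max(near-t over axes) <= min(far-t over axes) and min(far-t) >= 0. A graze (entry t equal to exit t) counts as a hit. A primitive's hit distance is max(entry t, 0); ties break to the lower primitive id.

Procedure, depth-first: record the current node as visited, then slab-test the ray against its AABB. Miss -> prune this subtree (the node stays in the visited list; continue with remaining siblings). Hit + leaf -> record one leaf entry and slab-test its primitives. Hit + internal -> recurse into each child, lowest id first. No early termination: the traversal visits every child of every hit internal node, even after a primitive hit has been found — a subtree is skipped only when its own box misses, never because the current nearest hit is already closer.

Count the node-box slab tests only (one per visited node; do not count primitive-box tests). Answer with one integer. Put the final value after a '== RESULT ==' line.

Walk:
N0 x:[19/2,59/2] y:[29/2,69/2] z:[31/2,36] -> hit [31/2,59/2], descend [7, 12, 16, 20]
  N7 x:[25/2,26] y:[33/2,53/2] z:[49/2,69/2] -> hit [49/2,26], descend [5, 13, 18, 24]
    N5 x:[23,26] y:[51/2,53/2] z:[55/2,59/2] -> miss, prune
    N13 x:[35/2,37/2] y:[33/2,17] z:[32,69/2] -> miss, prune
    N18 x:[18,22] y:[33/2,19] z:[51/2,34] -> miss, prune
    N24 x:[25/2,14] y:[18,37/2] z:[49/2,55/2] -> miss, prune
  N12 x:[19/2,27] y:[29/2,26] z:[31/2,23] -> hit [31/2,23], descend [1, 15, 21, 26]
    N1 x:[19/2,10] y:[41/2,22] z:[20,23] -> miss, prune
    N15 x:[18,27] y:[16,25] z:[18,20] -> hit [18,20], descend [2, 11]
      N2 x:[53/2,27] y:[45/2,25] z:[19,20] -> miss, prune
      N11 x:[18,37/2] y:[16,37/2] z:[18,19] -> hit [18,37/2] leaf, test {P10@t=18}
    N21 x:[33/2,18] y:[29/2,16] z:[16,19] -> miss, prune
    N26 x:[18,41/2] y:[24,26] z:[31/2,37/2] -> miss, prune
  N16 x:[25/2,59/2] y:[26,69/2] z:[27,36] -> hit [27,59/2], descend [4, 8, 14, 22]
    N4 x:[25/2,27/2] y:[53/2,27] z:[27,28] -> miss, prune
    N8 x:[28,57/2] y:[65/2,69/2] z:[65/2,69/2] -> miss, prune
    N14 x:[27/2,16] y:[57/2,29] z:[27,57/2] -> miss, prune
    N22 x:[27,59/2] y:[26,34] z:[32,36] -> miss, prune
  N20 x:[11,53/2] y:[57/2,34] z:[18,26] -> miss, prune

order=[0, 7, 5, 13, 18, 24, 12, 1, 15, 2, 11, 21, 26, 16, 4, 8, 14, 22, 20]  |boxes|=19  |leaves|=1  hit=P10

== RESULT ==
19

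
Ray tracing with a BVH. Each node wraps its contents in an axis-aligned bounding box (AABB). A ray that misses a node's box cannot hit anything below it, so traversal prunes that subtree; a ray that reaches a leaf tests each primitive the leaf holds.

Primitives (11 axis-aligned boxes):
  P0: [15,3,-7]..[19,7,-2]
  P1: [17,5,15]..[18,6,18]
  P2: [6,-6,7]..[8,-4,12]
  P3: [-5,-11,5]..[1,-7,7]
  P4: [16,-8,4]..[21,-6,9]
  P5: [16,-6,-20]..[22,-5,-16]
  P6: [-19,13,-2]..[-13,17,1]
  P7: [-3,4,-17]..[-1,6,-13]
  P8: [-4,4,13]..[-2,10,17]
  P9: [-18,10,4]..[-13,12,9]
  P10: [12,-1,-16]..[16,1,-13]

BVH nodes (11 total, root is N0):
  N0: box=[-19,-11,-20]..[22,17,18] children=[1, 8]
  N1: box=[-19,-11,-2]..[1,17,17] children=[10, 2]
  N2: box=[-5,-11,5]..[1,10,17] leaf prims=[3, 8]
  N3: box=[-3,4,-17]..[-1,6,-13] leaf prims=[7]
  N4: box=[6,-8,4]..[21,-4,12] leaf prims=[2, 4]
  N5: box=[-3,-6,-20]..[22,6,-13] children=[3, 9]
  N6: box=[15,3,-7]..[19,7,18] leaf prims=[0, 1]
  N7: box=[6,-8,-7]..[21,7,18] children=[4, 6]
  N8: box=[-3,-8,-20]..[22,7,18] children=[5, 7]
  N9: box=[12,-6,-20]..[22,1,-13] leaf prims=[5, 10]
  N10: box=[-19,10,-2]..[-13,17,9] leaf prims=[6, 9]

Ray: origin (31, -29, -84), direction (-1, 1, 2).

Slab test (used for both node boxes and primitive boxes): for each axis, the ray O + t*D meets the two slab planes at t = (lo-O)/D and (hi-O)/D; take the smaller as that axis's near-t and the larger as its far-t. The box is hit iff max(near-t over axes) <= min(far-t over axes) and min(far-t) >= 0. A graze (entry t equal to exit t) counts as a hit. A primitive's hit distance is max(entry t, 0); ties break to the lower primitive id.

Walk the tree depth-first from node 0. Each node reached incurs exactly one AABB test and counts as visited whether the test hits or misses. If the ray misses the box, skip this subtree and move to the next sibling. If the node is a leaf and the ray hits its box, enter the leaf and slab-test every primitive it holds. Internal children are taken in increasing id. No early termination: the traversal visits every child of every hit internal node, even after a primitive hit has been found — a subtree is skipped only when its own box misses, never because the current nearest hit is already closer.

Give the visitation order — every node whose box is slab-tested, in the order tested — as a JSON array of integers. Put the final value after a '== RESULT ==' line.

Walk:
N0 x:[9,50] y:[18,46] z:[32,51] -> hit [32,46], descend [1, 8]
  N1 x:[30,50] y:[18,46] z:[41,101/2] -> hit [41,46], descend [2, 10]
    N2 x:[30,36] y:[18,39] z:[89/2,101/2] -> miss, prune
    N10 x:[44,50] y:[39,46] z:[41,93/2] -> hit [44,46] leaf, test {P6(miss), P9(miss)}
  N8 x:[9,34] y:[21,36] z:[32,51] -> hit [32,34], descend [5, 7]
    N5 x:[9,34] y:[23,35] z:[32,71/2] -> hit [32,34], descend [3, 9]
      N3 x:[32,34] y:[33,35] z:[67/2,71/2] -> hit [67/2,34] leaf, test {P7@t=67/2}
      N9 x:[9,19] y:[23,30] z:[32,71/2] -> miss, prune
    N7 x:[10,25] y:[21,36] z:[77/2,51] -> miss, prune

Summary -> nodes [0, 1, 2, 10, 8, 5, 3, 9, 7]; box-tests=9; leaf-entries=2; first=P7

== RESULT ==
[0, 1, 2, 10, 8, 5, 3, 9, 7]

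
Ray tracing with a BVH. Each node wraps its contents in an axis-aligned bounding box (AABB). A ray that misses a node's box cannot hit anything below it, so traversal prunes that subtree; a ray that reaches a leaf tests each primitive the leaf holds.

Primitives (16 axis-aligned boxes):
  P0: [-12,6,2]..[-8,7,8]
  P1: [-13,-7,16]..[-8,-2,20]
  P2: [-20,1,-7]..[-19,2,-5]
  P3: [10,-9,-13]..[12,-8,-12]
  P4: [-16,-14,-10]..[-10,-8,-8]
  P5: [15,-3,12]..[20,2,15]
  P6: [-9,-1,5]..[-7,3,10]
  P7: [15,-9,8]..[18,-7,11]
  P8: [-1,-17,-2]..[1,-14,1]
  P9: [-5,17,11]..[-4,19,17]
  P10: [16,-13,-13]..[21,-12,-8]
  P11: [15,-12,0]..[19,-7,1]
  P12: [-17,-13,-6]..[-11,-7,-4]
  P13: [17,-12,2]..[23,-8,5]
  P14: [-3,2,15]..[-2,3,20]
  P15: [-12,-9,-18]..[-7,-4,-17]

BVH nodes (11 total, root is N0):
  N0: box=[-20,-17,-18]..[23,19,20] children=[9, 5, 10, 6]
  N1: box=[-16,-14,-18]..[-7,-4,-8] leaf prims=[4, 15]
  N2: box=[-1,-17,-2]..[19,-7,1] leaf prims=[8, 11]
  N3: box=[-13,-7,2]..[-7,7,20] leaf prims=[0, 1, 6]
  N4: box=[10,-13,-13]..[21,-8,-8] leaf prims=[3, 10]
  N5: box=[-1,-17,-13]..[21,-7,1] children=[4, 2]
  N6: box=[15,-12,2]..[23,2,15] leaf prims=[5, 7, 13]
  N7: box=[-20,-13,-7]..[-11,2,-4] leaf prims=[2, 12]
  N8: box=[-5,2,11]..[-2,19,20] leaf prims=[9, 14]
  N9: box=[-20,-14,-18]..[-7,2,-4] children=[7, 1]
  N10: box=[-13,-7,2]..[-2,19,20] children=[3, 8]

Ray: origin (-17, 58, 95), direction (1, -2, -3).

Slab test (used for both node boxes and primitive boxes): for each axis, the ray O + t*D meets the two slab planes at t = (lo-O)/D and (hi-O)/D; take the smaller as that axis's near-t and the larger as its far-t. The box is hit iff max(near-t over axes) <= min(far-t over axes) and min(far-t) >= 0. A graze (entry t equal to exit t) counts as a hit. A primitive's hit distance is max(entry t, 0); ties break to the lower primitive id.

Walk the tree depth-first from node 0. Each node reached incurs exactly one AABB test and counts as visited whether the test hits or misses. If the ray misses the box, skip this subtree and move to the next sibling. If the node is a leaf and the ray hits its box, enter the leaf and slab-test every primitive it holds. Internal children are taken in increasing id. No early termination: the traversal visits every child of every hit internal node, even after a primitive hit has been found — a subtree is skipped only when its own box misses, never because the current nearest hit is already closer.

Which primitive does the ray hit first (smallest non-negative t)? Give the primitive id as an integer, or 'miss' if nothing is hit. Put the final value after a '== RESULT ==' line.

Walk:
N0 x:[-3,40] y:[39/2,75/2] z:[25,113/3] -> hit [25,75/2], descend [5, 6, 9, 10]
  N5 x:[16,38] y:[65/2,75/2] z:[94/3,36] -> hit [65/2,36], descend [2, 4]
    N2 x:[16,36] y:[65/2,75/2] z:[94/3,97/3] -> miss, prune
    N4 x:[27,38] y:[33,71/2] z:[103/3,36] -> hit [103/3,71/2] leaf, test {P3(miss), P10@t=35}
  N6 x:[32,40] y:[28,35] z:[80/3,31] -> miss, prune
  N9 x:[-3,10] y:[28,36] z:[33,113/3] -> miss, prune
  N10 x:[4,15] y:[39/2,65/2] z:[25,31] -> miss, prune

7 AABB tests over nodes [0, 5, 2, 4, 6, 9, 10]; 1 leaf entered; closest P10.

== RESULT ==
10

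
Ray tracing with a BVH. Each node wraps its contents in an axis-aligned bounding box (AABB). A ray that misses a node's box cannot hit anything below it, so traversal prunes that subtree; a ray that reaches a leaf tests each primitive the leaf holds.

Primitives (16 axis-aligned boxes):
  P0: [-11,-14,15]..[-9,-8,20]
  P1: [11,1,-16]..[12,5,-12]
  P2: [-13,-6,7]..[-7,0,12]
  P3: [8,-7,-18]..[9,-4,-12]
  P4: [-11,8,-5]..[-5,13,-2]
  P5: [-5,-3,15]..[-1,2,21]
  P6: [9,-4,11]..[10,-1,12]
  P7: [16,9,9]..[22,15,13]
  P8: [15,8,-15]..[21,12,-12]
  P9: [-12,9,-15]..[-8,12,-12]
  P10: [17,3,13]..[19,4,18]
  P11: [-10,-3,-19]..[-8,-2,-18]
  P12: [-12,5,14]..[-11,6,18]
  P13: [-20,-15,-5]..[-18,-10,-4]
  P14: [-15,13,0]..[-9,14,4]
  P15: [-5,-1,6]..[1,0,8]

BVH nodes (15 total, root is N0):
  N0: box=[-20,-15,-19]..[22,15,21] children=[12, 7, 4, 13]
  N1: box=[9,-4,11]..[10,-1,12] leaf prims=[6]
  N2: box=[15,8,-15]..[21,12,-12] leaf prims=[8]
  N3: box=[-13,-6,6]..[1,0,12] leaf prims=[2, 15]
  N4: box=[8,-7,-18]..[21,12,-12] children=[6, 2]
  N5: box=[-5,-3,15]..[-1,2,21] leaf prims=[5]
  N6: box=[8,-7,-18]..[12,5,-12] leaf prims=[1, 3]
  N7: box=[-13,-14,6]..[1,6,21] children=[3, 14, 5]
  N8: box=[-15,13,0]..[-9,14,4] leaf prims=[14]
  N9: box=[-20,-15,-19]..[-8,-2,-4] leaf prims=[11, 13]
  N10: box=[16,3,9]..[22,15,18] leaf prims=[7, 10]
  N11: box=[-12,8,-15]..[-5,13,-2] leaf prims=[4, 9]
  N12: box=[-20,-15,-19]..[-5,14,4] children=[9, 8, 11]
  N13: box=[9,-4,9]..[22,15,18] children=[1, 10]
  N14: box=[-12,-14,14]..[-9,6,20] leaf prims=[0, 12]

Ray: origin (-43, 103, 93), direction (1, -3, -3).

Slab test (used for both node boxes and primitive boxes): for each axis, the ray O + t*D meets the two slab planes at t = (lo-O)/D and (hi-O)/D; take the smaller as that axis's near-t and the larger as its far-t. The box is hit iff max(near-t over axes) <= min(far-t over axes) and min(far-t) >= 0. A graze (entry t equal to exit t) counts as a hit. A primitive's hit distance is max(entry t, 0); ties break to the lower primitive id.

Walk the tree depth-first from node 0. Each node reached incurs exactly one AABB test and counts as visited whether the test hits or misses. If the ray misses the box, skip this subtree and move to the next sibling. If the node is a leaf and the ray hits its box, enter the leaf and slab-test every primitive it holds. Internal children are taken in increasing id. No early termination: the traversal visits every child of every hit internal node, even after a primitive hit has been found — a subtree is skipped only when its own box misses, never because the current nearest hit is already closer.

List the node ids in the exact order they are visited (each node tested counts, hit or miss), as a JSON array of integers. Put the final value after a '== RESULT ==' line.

Walk:
N0 x:[23,65] y:[88/3,118/3] z:[24,112/3] -> hit [88/3,112/3], descend [4, 7, 12, 13]
  N4 x:[51,64] y:[91/3,110/3] z:[35,37] -> miss, prune
  N7 x:[30,44] y:[97/3,39] z:[24,29] -> miss, prune
  N12 x:[23,38] y:[89/3,118/3] z:[89/3,112/3] -> hit [89/3,112/3], descend [8, 9, 11]
    N8 x:[28,34] y:[89/3,30] z:[89/3,31] -> hit [89/3,30] leaf, test {P14@t=89/3}
    N9 x:[23,35] y:[35,118/3] z:[97/3,112/3] -> hit [35,35] leaf, test {P11(miss), P13(miss)}
    N11 x:[31,38] y:[30,95/3] z:[95/3,36] -> hit [95/3,95/3] leaf, test {P4(miss), P9(miss)}
  N13 x:[52,65] y:[88/3,107/3] z:[25,28] -> miss, prune

Summary -> nodes [0, 4, 7, 12, 8, 9, 11, 13]; box-tests=8; leaf-entries=3; first=P14

== RESULT ==
[0, 4, 7, 12, 8, 9, 11, 13]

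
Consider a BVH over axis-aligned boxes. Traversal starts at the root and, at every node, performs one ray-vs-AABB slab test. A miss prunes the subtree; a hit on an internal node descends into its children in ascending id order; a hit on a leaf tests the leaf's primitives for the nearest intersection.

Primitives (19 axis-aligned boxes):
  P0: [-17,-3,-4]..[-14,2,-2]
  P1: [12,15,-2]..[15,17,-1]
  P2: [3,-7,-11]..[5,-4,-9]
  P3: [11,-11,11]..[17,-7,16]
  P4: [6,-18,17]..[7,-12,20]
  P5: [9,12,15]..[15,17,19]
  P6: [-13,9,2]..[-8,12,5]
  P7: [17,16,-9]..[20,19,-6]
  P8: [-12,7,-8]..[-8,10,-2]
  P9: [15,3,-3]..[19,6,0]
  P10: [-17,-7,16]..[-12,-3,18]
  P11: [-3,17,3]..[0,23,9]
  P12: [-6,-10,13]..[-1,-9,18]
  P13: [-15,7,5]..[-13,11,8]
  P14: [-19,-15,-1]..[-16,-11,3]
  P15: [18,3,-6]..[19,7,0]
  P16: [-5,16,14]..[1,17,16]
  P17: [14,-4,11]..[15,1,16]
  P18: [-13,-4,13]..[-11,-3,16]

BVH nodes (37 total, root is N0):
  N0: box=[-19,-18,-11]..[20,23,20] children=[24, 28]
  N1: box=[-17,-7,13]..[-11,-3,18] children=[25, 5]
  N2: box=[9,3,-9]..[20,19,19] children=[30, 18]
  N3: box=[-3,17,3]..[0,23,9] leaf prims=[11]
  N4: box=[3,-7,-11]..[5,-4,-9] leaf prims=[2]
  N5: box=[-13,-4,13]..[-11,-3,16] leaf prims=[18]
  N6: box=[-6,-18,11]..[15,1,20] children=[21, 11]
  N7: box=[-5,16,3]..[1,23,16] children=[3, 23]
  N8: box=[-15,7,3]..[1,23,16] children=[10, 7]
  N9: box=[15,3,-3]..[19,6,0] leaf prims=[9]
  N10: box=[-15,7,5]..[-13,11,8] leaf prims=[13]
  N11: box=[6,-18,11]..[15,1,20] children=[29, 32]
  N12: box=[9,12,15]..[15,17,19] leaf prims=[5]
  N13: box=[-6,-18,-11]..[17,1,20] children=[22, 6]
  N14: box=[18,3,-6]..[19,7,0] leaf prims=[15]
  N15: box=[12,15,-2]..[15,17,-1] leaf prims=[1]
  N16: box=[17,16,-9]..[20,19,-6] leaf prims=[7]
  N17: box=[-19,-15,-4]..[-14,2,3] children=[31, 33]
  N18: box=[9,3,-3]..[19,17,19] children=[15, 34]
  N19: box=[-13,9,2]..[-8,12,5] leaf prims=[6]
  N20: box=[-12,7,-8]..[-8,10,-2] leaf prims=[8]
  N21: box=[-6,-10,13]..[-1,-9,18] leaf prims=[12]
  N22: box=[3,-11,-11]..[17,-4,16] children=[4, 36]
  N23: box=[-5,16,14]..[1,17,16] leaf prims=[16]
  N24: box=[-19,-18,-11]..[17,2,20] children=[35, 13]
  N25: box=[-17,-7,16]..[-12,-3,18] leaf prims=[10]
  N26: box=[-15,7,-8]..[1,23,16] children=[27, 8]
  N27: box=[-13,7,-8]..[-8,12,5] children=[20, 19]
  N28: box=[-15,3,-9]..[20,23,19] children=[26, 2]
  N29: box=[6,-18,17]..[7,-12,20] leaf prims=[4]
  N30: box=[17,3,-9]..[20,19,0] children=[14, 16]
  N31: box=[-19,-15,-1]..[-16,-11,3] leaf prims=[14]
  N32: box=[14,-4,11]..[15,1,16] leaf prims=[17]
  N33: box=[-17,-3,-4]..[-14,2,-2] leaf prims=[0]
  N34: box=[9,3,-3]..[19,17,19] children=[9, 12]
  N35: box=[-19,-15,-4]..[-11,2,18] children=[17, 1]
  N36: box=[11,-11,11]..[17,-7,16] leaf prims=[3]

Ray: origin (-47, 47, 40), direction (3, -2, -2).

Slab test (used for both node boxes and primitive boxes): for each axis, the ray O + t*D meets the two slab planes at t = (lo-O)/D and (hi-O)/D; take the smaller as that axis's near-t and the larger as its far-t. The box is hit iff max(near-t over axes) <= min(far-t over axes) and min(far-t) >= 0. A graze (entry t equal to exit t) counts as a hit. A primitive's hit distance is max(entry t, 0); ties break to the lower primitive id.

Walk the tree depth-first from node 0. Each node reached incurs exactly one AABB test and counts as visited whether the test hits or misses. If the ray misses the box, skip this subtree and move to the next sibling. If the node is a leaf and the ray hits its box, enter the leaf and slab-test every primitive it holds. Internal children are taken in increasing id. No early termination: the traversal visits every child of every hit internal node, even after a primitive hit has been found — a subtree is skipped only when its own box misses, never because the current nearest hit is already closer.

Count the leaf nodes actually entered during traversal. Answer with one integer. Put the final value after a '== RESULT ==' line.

Trace the traversal:
N0 x:[28/3,67/3] y:[12,65/2] z:[10,51/2] -> hit [12,67/3], descend [24, 28]
  N24 x:[28/3,64/3] y:[45/2,65/2] z:[10,51/2] -> miss, prune
  N28 x:[32/3,67/3] y:[12,22] z:[21/2,49/2] -> hit [12,22], descend [2, 26]
    N2 x:[56/3,67/3] y:[14,22] z:[21/2,49/2] -> hit [56/3,22], descend [18, 30]
      N18 x:[56/3,22] y:[15,22] z:[21/2,43/2] -> hit [56/3,43/2], descend [15, 34]
        N15 x:[59/3,62/3] y:[15,16] z:[41/2,21] -> miss, prune
        N34 x:[56/3,22] y:[15,22] z:[21/2,43/2] -> hit [56/3,43/2], descend [9, 12]
          N9 x:[62/3,22] y:[41/2,22] z:[20,43/2] -> hit [62/3,43/2] leaf, test {P9@t=62/3}
          N12 x:[56/3,62/3] y:[15,35/2] z:[21/2,25/2] -> miss, prune
      N30 x:[64/3,67/3] y:[14,22] z:[20,49/2] -> hit [64/3,22], descend [14, 16]
        N14 x:[65/3,22] y:[20,22] z:[20,23] -> hit [65/3,22] leaf, test {P15@t=65/3}
        N16 x:[64/3,67/3] y:[14,31/2] z:[23,49/2] -> miss, prune
    N26 x:[32/3,16] y:[12,20] z:[12,24] -> hit [12,16], descend [8, 27]
      N8 x:[32/3,16] y:[12,20] z:[12,37/2] -> hit [12,16], descend [7, 10]
        N7 x:[14,16] y:[12,31/2] z:[12,37/2] -> hit [14,31/2], descend [3, 23]
          N3 x:[44/3,47/3] y:[12,15] z:[31/2,37/2] -> miss, prune
          N23 x:[14,16] y:[15,31/2] z:[12,13] -> miss, prune
        N10 x:[32/3,34/3] y:[18,20] z:[16,35/2] -> miss, prune
      N27 x:[34/3,13] y:[35/2,20] z:[35/2,24] -> miss, prune

Visited [0, 24, 28, 2, 18, 15, 34, 9, 12, 30, 14, 16, 26, 8, 7, 3, 23, 10, 27]. Tests: 19 box, 2 leaf. Nearest: P9.

== RESULT ==
2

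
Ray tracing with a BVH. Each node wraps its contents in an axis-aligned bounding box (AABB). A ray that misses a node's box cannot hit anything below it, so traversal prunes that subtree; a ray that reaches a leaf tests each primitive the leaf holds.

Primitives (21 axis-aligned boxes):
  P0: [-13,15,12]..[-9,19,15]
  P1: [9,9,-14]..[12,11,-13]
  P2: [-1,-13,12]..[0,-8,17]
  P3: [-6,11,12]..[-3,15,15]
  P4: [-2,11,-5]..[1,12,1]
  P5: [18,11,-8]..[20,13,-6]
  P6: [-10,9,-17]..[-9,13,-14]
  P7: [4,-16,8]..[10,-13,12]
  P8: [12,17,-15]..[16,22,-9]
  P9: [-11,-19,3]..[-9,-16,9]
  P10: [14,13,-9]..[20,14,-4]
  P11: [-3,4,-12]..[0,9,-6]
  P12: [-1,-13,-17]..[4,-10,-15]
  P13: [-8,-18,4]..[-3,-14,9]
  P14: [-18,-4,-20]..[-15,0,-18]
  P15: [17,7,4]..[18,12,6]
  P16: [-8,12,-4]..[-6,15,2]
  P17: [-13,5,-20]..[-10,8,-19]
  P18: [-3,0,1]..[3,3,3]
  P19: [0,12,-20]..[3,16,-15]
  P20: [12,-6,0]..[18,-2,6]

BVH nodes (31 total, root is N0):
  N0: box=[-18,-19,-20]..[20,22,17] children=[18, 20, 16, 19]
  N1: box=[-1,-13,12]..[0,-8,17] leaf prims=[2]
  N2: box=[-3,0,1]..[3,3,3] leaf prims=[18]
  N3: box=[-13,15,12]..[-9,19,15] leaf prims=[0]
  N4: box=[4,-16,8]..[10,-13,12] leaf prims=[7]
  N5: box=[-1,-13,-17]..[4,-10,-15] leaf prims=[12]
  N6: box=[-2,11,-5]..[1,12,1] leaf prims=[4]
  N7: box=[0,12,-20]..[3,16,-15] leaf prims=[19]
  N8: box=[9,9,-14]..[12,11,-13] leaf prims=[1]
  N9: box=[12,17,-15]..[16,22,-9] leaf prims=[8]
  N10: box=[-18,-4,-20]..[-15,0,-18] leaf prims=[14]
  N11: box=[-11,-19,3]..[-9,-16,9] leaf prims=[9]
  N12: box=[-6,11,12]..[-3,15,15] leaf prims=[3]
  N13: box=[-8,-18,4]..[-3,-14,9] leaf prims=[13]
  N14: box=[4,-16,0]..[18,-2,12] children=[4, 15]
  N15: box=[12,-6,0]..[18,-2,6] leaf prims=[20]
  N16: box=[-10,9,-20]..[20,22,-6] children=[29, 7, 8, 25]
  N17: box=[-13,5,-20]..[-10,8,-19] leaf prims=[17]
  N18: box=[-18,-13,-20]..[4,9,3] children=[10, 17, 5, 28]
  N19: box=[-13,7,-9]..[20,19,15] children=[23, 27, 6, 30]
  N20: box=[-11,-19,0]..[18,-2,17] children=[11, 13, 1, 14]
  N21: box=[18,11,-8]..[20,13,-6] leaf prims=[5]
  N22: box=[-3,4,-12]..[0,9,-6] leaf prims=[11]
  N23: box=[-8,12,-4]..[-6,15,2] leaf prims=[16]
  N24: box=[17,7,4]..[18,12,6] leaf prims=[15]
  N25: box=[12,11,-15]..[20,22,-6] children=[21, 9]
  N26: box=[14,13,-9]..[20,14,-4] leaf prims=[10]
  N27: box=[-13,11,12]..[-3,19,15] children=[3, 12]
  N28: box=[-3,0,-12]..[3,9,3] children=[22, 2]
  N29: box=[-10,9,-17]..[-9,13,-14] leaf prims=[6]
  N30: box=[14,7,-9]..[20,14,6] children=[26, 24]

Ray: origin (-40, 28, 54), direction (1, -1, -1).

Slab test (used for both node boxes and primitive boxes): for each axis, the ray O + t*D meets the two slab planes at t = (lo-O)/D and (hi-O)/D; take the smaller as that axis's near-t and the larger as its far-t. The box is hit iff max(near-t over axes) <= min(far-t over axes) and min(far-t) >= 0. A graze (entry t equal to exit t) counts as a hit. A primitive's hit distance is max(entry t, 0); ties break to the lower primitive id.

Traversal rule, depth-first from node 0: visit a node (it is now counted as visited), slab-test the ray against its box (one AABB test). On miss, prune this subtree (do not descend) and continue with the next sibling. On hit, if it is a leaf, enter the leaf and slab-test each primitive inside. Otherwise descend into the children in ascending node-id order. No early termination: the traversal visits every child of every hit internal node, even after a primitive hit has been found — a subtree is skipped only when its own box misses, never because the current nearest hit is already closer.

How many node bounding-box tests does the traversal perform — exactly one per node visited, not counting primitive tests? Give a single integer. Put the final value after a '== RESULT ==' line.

Trace the traversal:
N0 x:[22,60] y:[6,47] z:[37,74] -> hit [37,47], descend [16, 18, 19, 20]
  N16 x:[30,60] y:[6,19] z:[60,74] -> miss, prune
  N18 x:[22,44] y:[19,41] z:[51,74] -> miss, prune
  N19 x:[27,60] y:[9,21] z:[39,63] -> miss, prune
  N20 x:[29,58] y:[30,47] z:[37,54] -> hit [37,47], descend [1, 11, 13, 14]
    N1 x:[39,40] y:[36,41] z:[37,42] -> hit [39,40] leaf, test {P2@t=39}
    N11 x:[29,31] y:[44,47] z:[45,51] -> miss, prune
    N13 x:[32,37] y:[42,46] z:[45,50] -> miss, prune
    N14 x:[44,58] y:[30,44] z:[42,54] -> hit [44,44], descend [4, 15]
      N4 x:[44,50] y:[41,44] z:[42,46] -> hit [44,44] leaf, test {P7@t=44}
      N15 x:[52,58] y:[30,34] z:[48,54] -> miss, prune

11 AABB tests over nodes [0, 16, 18, 19, 20, 1, 11, 13, 14, 4, 15]; 2 leaves entered; closest P2.

== RESULT ==
11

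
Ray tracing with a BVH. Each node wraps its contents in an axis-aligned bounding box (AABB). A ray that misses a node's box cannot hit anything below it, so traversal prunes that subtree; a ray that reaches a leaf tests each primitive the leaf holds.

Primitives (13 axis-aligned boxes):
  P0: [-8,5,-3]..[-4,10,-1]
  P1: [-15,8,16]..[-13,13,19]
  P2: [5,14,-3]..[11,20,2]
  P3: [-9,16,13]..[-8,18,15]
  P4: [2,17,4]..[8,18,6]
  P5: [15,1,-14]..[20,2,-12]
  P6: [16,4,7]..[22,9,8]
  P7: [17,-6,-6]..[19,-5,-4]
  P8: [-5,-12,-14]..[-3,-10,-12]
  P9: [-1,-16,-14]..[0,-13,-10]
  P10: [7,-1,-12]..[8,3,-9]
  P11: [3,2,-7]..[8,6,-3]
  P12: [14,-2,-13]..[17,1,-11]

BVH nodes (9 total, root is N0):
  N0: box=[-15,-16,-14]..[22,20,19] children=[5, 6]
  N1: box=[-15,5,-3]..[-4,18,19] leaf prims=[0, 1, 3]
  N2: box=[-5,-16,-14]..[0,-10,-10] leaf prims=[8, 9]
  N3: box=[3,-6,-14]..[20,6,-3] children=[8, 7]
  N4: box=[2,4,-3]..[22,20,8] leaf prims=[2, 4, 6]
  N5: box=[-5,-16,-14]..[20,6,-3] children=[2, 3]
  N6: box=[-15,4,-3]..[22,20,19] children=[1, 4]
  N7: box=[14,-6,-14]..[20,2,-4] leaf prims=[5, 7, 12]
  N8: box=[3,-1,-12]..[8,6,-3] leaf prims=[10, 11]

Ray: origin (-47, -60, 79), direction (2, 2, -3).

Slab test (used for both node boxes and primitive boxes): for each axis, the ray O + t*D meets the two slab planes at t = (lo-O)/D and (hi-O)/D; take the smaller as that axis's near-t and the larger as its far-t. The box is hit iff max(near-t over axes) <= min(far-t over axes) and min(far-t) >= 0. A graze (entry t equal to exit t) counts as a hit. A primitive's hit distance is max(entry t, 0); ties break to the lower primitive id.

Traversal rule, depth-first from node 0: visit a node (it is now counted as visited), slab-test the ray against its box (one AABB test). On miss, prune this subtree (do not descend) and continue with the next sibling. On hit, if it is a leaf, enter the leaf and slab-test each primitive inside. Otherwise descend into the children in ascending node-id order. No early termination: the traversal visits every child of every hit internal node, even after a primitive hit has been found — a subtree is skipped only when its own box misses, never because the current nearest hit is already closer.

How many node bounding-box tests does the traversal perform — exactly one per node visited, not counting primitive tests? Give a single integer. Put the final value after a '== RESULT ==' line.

Walk:
N0 x:[16,69/2] y:[22,40] z:[20,31] -> hit [22,31], descend [5, 6]
  N5 x:[21,67/2] y:[22,33] z:[82/3,31] -> hit [82/3,31], descend [2, 3]
    N2 x:[21,47/2] y:[22,25] z:[89/3,31] -> miss, prune
    N3 x:[25,67/2] y:[27,33] z:[82/3,31] -> hit [82/3,31], descend [7, 8]
      N7 x:[61/2,67/2] y:[27,31] z:[83/3,31] -> hit [61/2,31] leaf, test {P5@t=31, P7(miss), P12@t=61/2}
      N8 x:[25,55/2] y:[59/2,33] z:[82/3,91/3] -> miss, prune
  N6 x:[16,69/2] y:[32,40] z:[20,82/3] -> miss, prune

order=[0, 5, 2, 3, 7, 8, 6]  |boxes|=7  |leaves|=1  hit=P12

== RESULT ==
7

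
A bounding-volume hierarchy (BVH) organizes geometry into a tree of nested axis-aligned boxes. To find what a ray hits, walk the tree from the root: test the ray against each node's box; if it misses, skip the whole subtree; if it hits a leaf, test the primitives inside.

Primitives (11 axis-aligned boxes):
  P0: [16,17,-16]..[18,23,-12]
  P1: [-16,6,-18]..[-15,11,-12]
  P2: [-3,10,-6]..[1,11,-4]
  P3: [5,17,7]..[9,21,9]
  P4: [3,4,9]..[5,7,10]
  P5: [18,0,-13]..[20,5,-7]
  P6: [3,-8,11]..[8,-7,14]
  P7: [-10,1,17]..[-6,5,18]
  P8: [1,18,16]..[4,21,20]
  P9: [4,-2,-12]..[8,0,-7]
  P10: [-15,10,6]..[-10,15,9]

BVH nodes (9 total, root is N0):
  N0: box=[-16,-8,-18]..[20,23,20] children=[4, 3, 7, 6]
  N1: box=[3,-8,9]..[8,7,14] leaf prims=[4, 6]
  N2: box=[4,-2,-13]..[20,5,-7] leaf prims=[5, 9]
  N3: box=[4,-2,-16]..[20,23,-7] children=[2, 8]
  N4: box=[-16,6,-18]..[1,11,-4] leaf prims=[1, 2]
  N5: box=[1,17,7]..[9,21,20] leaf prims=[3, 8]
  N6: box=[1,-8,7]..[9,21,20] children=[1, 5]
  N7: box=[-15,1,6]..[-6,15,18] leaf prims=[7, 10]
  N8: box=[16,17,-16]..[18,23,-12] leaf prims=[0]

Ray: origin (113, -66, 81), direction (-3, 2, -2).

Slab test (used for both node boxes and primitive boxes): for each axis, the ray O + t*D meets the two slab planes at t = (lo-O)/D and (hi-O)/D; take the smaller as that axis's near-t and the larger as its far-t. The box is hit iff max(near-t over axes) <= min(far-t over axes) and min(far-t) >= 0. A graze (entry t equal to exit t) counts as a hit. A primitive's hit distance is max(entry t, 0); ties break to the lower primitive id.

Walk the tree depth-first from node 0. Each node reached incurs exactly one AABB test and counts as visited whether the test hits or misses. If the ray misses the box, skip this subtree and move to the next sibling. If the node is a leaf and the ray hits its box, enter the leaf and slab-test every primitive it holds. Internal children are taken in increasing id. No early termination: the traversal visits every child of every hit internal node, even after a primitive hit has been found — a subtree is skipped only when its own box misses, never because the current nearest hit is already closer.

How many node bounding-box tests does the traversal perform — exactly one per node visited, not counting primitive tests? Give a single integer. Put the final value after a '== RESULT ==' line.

Walk:
N0 x:[31,43] y:[29,89/2] z:[61/2,99/2] -> hit [31,43], descend [3, 4, 6, 7]
  N3 x:[31,109/3] y:[32,89/2] z:[44,97/2] -> miss, prune
  N4 x:[112/3,43] y:[36,77/2] z:[85/2,99/2] -> miss, prune
  N6 x:[104/3,112/3] y:[29,87/2] z:[61/2,37] -> hit [104/3,37], descend [1, 5]
    N1 x:[35,110/3] y:[29,73/2] z:[67/2,36] -> hit [35,36] leaf, test {P4@t=36, P6(miss)}
    N5 x:[104/3,112/3] y:[83/2,87/2] z:[61/2,37] -> miss, prune
  N7 x:[119/3,128/3] y:[67/2,81/2] z:[63/2,75/2] -> miss, prune

order=[0, 3, 4, 6, 1, 5, 7]  |boxes|=7  |leaves|=1  hit=P4

== RESULT ==
7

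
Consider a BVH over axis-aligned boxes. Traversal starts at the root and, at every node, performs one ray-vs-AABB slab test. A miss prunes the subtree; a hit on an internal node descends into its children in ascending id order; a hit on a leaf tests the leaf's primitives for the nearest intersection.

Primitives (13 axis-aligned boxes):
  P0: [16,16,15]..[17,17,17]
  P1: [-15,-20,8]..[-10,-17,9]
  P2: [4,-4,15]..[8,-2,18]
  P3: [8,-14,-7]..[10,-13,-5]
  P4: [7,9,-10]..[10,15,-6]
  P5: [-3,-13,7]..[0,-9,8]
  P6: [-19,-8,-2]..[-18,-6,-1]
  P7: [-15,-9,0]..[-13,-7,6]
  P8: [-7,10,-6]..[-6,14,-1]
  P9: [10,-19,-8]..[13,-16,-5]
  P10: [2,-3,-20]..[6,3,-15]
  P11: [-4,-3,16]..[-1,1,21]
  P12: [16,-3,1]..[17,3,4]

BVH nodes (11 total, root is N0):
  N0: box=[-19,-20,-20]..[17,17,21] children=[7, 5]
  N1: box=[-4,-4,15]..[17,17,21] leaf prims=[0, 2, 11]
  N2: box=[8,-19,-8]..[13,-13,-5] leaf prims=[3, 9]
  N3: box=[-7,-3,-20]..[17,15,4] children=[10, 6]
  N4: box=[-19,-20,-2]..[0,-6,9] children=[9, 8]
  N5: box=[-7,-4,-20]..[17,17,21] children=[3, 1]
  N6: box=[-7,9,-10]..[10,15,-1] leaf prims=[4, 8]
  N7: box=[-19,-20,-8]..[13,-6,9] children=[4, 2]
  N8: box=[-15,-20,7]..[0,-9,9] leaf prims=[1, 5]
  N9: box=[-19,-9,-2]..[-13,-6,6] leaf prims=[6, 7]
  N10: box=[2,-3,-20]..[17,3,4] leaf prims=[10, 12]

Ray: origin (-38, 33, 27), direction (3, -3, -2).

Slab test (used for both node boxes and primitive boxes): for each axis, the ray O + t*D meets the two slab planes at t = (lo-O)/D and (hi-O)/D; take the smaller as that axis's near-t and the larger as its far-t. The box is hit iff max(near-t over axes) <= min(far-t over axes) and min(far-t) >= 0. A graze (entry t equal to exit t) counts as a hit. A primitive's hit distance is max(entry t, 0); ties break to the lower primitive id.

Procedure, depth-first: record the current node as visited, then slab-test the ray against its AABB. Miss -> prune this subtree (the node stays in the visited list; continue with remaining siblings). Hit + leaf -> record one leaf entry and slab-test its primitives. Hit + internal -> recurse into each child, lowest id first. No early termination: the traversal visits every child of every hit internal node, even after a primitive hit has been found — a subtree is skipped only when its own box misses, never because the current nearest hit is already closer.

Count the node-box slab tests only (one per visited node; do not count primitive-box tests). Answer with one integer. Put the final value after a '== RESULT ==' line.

Trace the traversal:
N0 x:[19/3,55/3] y:[16/3,53/3] z:[3,47/2] -> hit [19/3,53/3], descend [5, 7]
  N5 x:[31/3,55/3] y:[16/3,37/3] z:[3,47/2] -> hit [31/3,37/3], descend [1, 3]
    N1 x:[34/3,55/3] y:[16/3,37/3] z:[3,6] -> miss, prune
    N3 x:[31/3,55/3] y:[6,12] z:[23/2,47/2] -> hit [23/2,12], descend [6, 10]
      N6 x:[31/3,16] y:[6,8] z:[14,37/2] -> miss, prune
      N10 x:[40/3,55/3] y:[10,12] z:[23/2,47/2] -> miss, prune
  N7 x:[19/3,17] y:[13,53/3] z:[9,35/2] -> hit [13,17], descend [2, 4]
    N2 x:[46/3,17] y:[46/3,52/3] z:[16,35/2] -> hit [16,17] leaf, test {P3(miss), P9@t=49/3}
    N4 x:[19/3,38/3] y:[13,53/3] z:[9,29/2] -> miss, prune

order=[0, 5, 1, 3, 6, 10, 7, 2, 4]  |boxes|=9  |leaves|=1  hit=P9

== RESULT ==
9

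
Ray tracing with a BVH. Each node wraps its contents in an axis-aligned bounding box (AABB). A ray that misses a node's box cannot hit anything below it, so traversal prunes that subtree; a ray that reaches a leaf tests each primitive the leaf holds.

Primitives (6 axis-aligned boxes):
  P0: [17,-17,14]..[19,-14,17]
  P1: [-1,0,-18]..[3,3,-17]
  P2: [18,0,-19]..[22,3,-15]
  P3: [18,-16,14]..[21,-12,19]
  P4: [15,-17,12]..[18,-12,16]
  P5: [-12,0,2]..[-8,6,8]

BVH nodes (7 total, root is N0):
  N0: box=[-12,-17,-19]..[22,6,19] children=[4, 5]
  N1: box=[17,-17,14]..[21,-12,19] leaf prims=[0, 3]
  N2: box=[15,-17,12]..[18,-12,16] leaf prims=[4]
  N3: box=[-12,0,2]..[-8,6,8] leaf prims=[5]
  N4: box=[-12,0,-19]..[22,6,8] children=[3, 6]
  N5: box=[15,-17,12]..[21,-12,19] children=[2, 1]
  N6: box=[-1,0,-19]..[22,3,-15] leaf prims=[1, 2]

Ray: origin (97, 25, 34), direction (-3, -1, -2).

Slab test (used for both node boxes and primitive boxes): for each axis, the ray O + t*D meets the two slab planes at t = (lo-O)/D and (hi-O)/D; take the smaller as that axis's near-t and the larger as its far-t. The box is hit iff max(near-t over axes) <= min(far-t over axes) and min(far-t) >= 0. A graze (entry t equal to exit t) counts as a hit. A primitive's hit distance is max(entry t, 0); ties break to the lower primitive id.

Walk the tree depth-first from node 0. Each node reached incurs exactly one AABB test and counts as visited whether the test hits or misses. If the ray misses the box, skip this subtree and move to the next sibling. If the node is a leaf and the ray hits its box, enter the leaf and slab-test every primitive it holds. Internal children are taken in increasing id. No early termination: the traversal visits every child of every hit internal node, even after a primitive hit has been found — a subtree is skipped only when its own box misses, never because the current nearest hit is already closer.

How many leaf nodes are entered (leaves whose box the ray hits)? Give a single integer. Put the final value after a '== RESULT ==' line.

Traverse from the root:
N0 x:[25,109/3] y:[19,42] z:[15/2,53/2] -> hit [25,53/2], descend [4, 5]
  N4 x:[25,109/3] y:[19,25] z:[13,53/2] -> hit [25,25], descend [3, 6]
    N3 x:[35,109/3] y:[19,25] z:[13,16] -> miss, prune
    N6 x:[25,98/3] y:[22,25] z:[49/2,53/2] -> hit [25,25] leaf, test {P1(miss), P2@t=25}
  N5 x:[76/3,82/3] y:[37,42] z:[15/2,11] -> miss, prune

order=[0, 4, 3, 6, 5]  |boxes|=5  |leaves|=1  hit=P2

== RESULT ==
1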